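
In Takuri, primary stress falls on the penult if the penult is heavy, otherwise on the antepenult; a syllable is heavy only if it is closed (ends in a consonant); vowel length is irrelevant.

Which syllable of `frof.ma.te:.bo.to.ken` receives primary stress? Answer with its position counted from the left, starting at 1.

Weights: 4 bo L, 5 to L, 6 ken H.
The penult (syllable 5, to) is light, so stress falls on the antepenult (syllable 4, bo).
Primary stress: syllable 4 → frof.ma.te:.ˈbo.to.ken.

4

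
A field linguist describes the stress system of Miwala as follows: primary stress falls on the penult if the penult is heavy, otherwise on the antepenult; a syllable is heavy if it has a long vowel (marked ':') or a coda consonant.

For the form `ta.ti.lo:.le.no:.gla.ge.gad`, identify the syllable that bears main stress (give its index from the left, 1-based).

Weights: 6 gla L, 7 ge L, 8 gad H.
The penult (syllable 7, ge) is light, so stress falls on the antepenult (syllable 6, gla).
Primary stress: syllable 6 → ta.ti.lo:.le.no:.ˈgla.ge.gad.

6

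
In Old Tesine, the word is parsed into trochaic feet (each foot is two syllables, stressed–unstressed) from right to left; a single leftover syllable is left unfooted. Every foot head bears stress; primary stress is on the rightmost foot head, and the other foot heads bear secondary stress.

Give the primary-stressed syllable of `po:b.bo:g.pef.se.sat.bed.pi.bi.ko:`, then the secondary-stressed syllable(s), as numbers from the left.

Parse right to left into trochaic (ˈσσ) feet: po:b (ˈbo:g.pef) (ˈse.sat) (ˈbed.pi) (ˈbi.ko:). Syllable 1 is left unfooted.
Foot heads (stressed positions): 2, 4, 6, 8.
End Rule Rightmost: primary stress on the rightmost head = syllable 8.
Secondary stress on 2, 4, 6: po:b.ˌbo:g.pef.ˌse.sat.ˌbed.pi.ˈbi.ko:.

primary 8, secondary 2, 4, 6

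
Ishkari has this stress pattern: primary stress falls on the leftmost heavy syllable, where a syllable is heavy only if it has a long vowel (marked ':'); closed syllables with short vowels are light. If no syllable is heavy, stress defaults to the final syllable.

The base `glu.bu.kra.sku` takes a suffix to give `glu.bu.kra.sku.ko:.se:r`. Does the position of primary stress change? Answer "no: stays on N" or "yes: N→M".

yes: 4→5

Base `glu.bu.kra.sku` (4 syllables):
  Weights: 1 glu L, 2 bu L, 3 kra L, 4 sku L.
  No heavy syllable in the domain; default to the final syllable = syllable 4.
  → primary stress on syllable 4.
Suffixed `glu.bu.kra.sku.ko:.se:r` (6 syllables):
  Weights: 1 glu L, 2 bu L, 3 kra L, 4 sku L, 5 ko: H, 6 se:r H.
  Heavy syllables in the domain: 5, 6. The leftmost is syllable 5 (ko:).
  → primary stress on syllable 5.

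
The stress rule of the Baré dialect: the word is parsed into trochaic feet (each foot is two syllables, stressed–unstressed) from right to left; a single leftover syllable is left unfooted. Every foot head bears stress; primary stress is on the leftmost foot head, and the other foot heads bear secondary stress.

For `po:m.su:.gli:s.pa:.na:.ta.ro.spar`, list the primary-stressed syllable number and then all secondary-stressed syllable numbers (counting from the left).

primary 1, secondary 3, 5, 7

Parse right to left into trochaic (ˈσσ) feet: (ˈpo:m.su:) (ˈgli:s.pa:) (ˈna:.ta) (ˈro.spar).
Foot heads (stressed positions): 1, 3, 5, 7.
End Rule Leftmost: primary stress on the leftmost head = syllable 1.
Secondary stress on 3, 5, 7: ˈpo:m.su:.ˌgli:s.pa:.ˌna:.ta.ˌro.spar.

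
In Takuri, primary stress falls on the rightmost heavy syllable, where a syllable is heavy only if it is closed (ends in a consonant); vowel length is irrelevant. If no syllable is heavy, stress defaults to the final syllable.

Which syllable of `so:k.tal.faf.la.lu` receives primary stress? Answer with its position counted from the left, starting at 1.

Weights: 1 so:k H, 2 tal H, 3 faf H, 4 la L, 5 lu L.
Heavy syllables in the domain: 1, 2, 3. The rightmost is syllable 3 (faf).
Primary stress: syllable 3 → so:k.tal.ˈfaf.la.lu.

3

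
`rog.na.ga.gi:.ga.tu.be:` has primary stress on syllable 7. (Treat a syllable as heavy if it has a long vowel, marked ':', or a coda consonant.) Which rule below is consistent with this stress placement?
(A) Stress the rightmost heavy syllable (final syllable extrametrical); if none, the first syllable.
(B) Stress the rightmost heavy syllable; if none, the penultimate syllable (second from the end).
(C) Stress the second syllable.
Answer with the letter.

B

Rule A → syllable 4 (observed: 7).
Rule B → syllable 7 ✓.
Rule C → syllable 2 (observed: 7).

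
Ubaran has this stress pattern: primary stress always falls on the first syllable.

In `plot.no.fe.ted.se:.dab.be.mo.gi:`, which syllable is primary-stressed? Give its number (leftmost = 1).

1

The word has 9 syllables; the first syllable is syllable 1 (plot).
Primary stress: syllable 1 → ˈplot.no.fe.ted.se:.dab.be.mo.gi:.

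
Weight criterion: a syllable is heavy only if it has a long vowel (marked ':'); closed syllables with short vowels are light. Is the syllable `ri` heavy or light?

light

`ri`: short vowel, open (no coda). Short vowel → light.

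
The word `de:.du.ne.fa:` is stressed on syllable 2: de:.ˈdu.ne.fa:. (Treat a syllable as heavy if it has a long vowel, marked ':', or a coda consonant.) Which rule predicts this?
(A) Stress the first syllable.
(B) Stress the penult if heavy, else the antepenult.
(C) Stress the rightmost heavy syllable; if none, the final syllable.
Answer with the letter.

Rule A → syllable 1 (observed: 2).
Rule B → syllable 2 ✓.
Rule C → syllable 4 (observed: 2).

B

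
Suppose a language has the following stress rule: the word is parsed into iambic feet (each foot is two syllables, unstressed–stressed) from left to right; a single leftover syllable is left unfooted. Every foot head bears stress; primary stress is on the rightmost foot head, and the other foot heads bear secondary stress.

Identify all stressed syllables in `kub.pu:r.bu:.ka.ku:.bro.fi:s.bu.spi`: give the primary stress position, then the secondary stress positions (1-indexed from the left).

primary 8, secondary 2, 4, 6

Parse left to right into iambic (σˈσ) feet: (kub.ˈpu:r) (bu:.ˈka) (ku:.ˈbro) (fi:s.ˈbu) spi. Syllable 9 is left unfooted.
Foot heads (stressed positions): 2, 4, 6, 8.
End Rule Rightmost: primary stress on the rightmost head = syllable 8.
Secondary stress on 2, 4, 6: kub.ˌpu:r.bu:.ˌka.ku:.ˌbro.fi:s.ˈbu.spi.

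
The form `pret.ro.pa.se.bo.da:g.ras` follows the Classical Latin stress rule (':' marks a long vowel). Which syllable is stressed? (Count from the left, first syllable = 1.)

6

Classical Latin: stress the penult if heavy (long vowel or closed), else the antepenult.
Weights: 5 bo L, 6 da:g H, 7 ras H.
The penult (syllable 6, da:g) is heavy, so it takes stress.
Stress on syllable 6: pret.ro.pa.se.bo.ˈda:g.ras.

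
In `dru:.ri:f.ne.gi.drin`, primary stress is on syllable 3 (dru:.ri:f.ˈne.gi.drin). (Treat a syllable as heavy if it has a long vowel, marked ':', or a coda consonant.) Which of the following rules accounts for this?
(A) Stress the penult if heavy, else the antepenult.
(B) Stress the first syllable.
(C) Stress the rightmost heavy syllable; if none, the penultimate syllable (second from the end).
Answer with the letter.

Rule A → syllable 3 ✓.
Rule B → syllable 1 (observed: 3).
Rule C → syllable 5 (observed: 3).

A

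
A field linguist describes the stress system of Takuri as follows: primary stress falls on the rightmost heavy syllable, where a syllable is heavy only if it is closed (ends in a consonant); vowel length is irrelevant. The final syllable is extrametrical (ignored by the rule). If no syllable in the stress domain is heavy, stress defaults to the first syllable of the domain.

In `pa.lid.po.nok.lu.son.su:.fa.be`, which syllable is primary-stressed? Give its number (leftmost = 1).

The final syllable (9, be) is extrametrical; the stress domain is syllables 1–8.
Weights: 1 pa L, 2 lid H, 3 po L, 4 nok H, 5 lu L, 6 son H, 7 su: L, 8 fa L.
Heavy syllables in the domain: 2, 4, 6. The rightmost is syllable 6 (son).
Primary stress: syllable 6 → pa.lid.po.nok.lu.ˈson.su:.fa.be.

6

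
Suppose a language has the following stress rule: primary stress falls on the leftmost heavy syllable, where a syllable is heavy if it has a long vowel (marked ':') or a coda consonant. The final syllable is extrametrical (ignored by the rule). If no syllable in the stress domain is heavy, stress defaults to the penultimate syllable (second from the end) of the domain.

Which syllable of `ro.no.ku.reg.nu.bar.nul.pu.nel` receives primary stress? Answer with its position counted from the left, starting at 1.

4

The final syllable (9, nel) is extrametrical; the stress domain is syllables 1–8.
Weights: 1 ro L, 2 no L, 3 ku L, 4 reg H, 5 nu L, 6 bar H, 7 nul H, 8 pu L.
Heavy syllables in the domain: 4, 6, 7. The leftmost is syllable 4 (reg).
Primary stress: syllable 4 → ro.no.ku.ˈreg.nu.bar.nul.pu.nel.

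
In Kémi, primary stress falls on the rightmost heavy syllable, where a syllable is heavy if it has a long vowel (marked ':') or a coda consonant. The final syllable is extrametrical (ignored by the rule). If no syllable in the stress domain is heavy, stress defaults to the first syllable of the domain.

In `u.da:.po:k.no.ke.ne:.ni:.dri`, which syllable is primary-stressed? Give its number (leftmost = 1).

The final syllable (8, dri) is extrametrical; the stress domain is syllables 1–7.
Weights: 1 u L, 2 da: H, 3 po:k H, 4 no L, 5 ke L, 6 ne: H, 7 ni: H.
Heavy syllables in the domain: 2, 3, 6, 7. The rightmost is syllable 7 (ni:).
Primary stress: syllable 7 → u.da:.po:k.no.ke.ne:.ˈni:.dri.

7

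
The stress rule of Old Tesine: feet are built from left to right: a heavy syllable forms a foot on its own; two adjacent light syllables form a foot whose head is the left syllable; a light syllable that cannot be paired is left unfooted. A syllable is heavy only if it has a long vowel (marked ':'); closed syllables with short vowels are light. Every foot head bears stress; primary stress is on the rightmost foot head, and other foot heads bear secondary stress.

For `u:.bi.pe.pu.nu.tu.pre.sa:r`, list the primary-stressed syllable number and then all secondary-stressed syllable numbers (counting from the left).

Weights: 1 u: H, 2 bi L, 3 pe L, 4 pu L, 5 nu L, 6 tu L, 7 pre L, 8 sa:r H.
Parse left to right (heavy = foot alone; LL = one foot; stranded L unfooted): (ˈu:) (ˈbi.pe) (ˈpu.nu) (ˈtu.pre) (ˈsa:r).
Foot heads: 1, 2, 4, 6, 8.
Primary stress on the rightmost head = syllable 8.
Secondary stress on 1, 2, 4, 6: ˌu:.ˌbi.pe.ˌpu.nu.ˌtu.pre.ˈsa:r.

primary 8, secondary 1, 2, 4, 6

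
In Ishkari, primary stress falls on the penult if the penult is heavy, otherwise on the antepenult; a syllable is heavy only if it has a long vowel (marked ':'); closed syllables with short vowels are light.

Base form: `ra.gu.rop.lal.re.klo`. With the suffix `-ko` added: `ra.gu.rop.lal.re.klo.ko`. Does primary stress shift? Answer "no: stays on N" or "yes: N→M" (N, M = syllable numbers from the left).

Base `ra.gu.rop.lal.re.klo` (6 syllables):
  Weights: 4 lal L, 5 re L, 6 klo L.
  The penult (syllable 5, re) is light, so stress falls on the antepenult (syllable 4, lal).
  → primary stress on syllable 4.
Suffixed `ra.gu.rop.lal.re.klo.ko` (7 syllables):
  Weights: 5 re L, 6 klo L, 7 ko L.
  The penult (syllable 6, klo) is light, so stress falls on the antepenult (syllable 5, re).
  → primary stress on syllable 5.

yes: 4→5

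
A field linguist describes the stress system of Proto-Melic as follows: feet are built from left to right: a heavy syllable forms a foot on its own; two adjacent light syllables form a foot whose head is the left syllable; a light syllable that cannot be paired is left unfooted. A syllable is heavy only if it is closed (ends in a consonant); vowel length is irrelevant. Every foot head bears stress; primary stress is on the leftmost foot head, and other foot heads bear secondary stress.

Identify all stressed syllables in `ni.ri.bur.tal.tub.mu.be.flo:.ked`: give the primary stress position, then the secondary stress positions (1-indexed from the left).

primary 1, secondary 3, 4, 5, 6, 9

Weights: 1 ni L, 2 ri L, 3 bur H, 4 tal H, 5 tub H, 6 mu L, 7 be L, 8 flo: L, 9 ked H.
Parse left to right (heavy = foot alone; LL = one foot; stranded L unfooted): (ˈni.ri) (ˈbur) (ˈtal) (ˈtub) (ˈmu.be) flo: (ˈked).
Foot heads: 1, 3, 4, 5, 6, 9.
Primary stress on the leftmost head = syllable 1.
Secondary stress on 3, 4, 5, 6, 9: ˈni.ri.ˌbur.ˌtal.ˌtub.ˌmu.be.flo:.ˌked.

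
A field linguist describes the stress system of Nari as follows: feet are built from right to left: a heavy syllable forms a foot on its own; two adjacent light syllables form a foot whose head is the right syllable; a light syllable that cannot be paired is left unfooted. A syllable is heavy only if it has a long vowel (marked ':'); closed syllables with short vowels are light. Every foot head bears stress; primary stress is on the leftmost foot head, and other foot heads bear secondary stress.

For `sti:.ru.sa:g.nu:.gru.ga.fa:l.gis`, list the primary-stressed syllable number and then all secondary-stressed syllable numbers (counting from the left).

Weights: 1 sti: H, 2 ru L, 3 sa:g H, 4 nu: H, 5 gru L, 6 ga L, 7 fa:l H, 8 gis L.
Parse right to left (heavy = foot alone; LL = one foot; stranded L unfooted): (ˈsti:) ru (ˈsa:g) (ˈnu:) (gru.ˈga) (ˈfa:l) gis.
Foot heads: 1, 3, 4, 6, 7.
Primary stress on the leftmost head = syllable 1.
Secondary stress on 3, 4, 6, 7: ˈsti:.ru.ˌsa:g.ˌnu:.gru.ˌga.ˌfa:l.gis.

primary 1, secondary 3, 4, 6, 7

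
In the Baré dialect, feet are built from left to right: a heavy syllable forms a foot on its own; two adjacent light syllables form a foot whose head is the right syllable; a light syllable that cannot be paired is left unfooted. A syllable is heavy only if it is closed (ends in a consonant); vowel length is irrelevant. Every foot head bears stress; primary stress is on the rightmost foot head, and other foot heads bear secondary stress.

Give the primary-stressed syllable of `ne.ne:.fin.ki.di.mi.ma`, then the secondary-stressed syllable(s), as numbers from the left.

Weights: 1 ne L, 2 ne: L, 3 fin H, 4 ki L, 5 di L, 6 mi L, 7 ma L.
Parse left to right (heavy = foot alone; LL = one foot; stranded L unfooted): (ne.ˈne:) (ˈfin) (ki.ˈdi) (mi.ˈma).
Foot heads: 2, 3, 5, 7.
Primary stress on the rightmost head = syllable 7.
Secondary stress on 2, 3, 5: ne.ˌne:.ˌfin.ki.ˌdi.mi.ˈma.

primary 7, secondary 2, 3, 5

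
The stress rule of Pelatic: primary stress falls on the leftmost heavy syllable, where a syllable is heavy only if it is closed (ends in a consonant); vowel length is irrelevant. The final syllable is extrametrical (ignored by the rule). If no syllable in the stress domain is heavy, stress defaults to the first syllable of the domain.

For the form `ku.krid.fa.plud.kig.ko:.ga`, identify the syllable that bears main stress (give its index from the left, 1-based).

The final syllable (7, ga) is extrametrical; the stress domain is syllables 1–6.
Weights: 1 ku L, 2 krid H, 3 fa L, 4 plud H, 5 kig H, 6 ko: L.
Heavy syllables in the domain: 2, 4, 5. The leftmost is syllable 2 (krid).
Primary stress: syllable 2 → ku.ˈkrid.fa.plud.kig.ko:.ga.

2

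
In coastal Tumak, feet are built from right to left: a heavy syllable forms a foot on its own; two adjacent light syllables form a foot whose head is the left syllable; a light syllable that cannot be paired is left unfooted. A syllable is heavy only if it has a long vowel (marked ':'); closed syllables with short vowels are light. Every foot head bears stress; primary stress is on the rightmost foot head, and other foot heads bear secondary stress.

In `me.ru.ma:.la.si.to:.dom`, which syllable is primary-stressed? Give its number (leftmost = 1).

6

Weights: 1 me L, 2 ru L, 3 ma: H, 4 la L, 5 si L, 6 to: H, 7 dom L.
Parse right to left (heavy = foot alone; LL = one foot; stranded L unfooted): (ˈme.ru) (ˈma:) (ˈla.si) (ˈto:) dom.
Foot heads: 1, 3, 4, 6.
Primary stress on the rightmost head = syllable 6.
Primary stress: syllable 6 → me.ru.ma:.la.si.ˈto:.dom.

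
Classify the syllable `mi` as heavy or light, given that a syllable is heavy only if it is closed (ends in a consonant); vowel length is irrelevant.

`mi`: short vowel, open (no coda). Open (no coda) → light.

light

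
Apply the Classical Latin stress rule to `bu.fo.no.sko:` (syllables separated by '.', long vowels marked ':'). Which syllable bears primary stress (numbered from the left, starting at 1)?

Classical Latin: stress the penult if heavy (long vowel or closed), else the antepenult.
Weights: 2 fo L, 3 no L, 4 sko: H.
The penult (syllable 3, no) is light, so stress falls on the antepenult (syllable 2, fo).
Stress on syllable 2: bu.ˈfo.no.sko:.

2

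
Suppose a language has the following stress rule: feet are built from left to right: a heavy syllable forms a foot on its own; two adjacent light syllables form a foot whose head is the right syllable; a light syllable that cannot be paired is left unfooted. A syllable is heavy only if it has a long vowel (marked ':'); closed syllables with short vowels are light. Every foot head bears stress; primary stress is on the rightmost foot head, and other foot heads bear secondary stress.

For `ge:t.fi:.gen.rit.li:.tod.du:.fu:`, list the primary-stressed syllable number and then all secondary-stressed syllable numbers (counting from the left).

Weights: 1 ge:t H, 2 fi: H, 3 gen L, 4 rit L, 5 li: H, 6 tod L, 7 du: H, 8 fu: H.
Parse left to right (heavy = foot alone; LL = one foot; stranded L unfooted): (ˈge:t) (ˈfi:) (gen.ˈrit) (ˈli:) tod (ˈdu:) (ˈfu:).
Foot heads: 1, 2, 4, 5, 7, 8.
Primary stress on the rightmost head = syllable 8.
Secondary stress on 1, 2, 4, 5, 7: ˌge:t.ˌfi:.gen.ˌrit.ˌli:.tod.ˌdu:.ˈfu:.

primary 8, secondary 1, 2, 4, 5, 7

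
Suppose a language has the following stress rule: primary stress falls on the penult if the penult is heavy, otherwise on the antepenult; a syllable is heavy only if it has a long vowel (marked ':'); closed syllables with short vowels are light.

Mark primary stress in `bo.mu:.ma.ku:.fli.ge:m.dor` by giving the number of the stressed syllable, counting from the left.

Weights: 5 fli L, 6 ge:m H, 7 dor L.
The penult (syllable 6, ge:m) is heavy, so it takes stress.
Primary stress: syllable 6 → bo.mu:.ma.ku:.fli.ˈge:m.dor.

6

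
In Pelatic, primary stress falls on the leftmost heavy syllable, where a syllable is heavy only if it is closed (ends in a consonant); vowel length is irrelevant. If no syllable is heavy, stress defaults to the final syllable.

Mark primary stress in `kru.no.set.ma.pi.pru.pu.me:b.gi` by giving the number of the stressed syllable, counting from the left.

Weights: 1 kru L, 2 no L, 3 set H, 4 ma L, 5 pi L, 6 pru L, 7 pu L, 8 me:b H, 9 gi L.
Heavy syllables in the domain: 3, 8. The leftmost is syllable 3 (set).
Primary stress: syllable 3 → kru.no.ˈset.ma.pi.pru.pu.me:b.gi.

3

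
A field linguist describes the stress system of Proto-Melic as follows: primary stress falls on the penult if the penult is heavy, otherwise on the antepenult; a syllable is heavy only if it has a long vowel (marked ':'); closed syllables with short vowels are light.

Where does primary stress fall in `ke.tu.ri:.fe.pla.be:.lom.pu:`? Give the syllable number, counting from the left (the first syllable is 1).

Weights: 6 be: H, 7 lom L, 8 pu: H.
The penult (syllable 7, lom) is light, so stress falls on the antepenult (syllable 6, be:).
Primary stress: syllable 6 → ke.tu.ri:.fe.pla.ˈbe:.lom.pu:.

6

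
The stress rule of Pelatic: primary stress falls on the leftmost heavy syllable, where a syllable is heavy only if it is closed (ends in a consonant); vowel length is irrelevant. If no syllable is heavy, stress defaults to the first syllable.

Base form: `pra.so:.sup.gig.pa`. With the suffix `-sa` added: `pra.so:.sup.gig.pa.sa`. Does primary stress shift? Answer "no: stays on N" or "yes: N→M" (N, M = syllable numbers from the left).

Base `pra.so:.sup.gig.pa` (5 syllables):
  Weights: 1 pra L, 2 so: L, 3 sup H, 4 gig H, 5 pa L.
  Heavy syllables in the domain: 3, 4. The leftmost is syllable 3 (sup).
  → primary stress on syllable 3.
Suffixed `pra.so:.sup.gig.pa.sa` (6 syllables):
  Weights: 1 pra L, 2 so: L, 3 sup H, 4 gig H, 5 pa L, 6 sa L.
  Heavy syllables in the domain: 3, 4. The leftmost is syllable 3 (sup).
  → primary stress on syllable 3.

no: stays on 3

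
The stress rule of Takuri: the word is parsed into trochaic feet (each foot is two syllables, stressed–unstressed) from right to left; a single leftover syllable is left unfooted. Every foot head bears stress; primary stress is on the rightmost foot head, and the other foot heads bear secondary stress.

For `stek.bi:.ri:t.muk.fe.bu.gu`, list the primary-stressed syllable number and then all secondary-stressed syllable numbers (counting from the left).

Parse right to left into trochaic (ˈσσ) feet: stek (ˈbi:.ri:t) (ˈmuk.fe) (ˈbu.gu). Syllable 1 is left unfooted.
Foot heads (stressed positions): 2, 4, 6.
End Rule Rightmost: primary stress on the rightmost head = syllable 6.
Secondary stress on 2, 4: stek.ˌbi:.ri:t.ˌmuk.fe.ˈbu.gu.

primary 6, secondary 2, 4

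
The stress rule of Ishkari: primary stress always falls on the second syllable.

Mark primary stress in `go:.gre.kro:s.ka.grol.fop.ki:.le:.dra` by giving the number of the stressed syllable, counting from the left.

2

The word has 9 syllables; the second syllable is syllable 2 (gre).
Primary stress: syllable 2 → go:.ˈgre.kro:s.ka.grol.fop.ki:.le:.dra.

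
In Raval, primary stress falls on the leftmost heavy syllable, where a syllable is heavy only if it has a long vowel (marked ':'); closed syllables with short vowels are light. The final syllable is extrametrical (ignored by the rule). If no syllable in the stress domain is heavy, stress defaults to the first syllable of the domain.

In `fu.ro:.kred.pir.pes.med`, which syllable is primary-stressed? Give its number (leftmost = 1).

2

The final syllable (6, med) is extrametrical; the stress domain is syllables 1–5.
Weights: 1 fu L, 2 ro: H, 3 kred L, 4 pir L, 5 pes L.
Heavy syllables in the domain: 2. The leftmost is syllable 2 (ro:).
Primary stress: syllable 2 → fu.ˈro:.kred.pir.pes.med.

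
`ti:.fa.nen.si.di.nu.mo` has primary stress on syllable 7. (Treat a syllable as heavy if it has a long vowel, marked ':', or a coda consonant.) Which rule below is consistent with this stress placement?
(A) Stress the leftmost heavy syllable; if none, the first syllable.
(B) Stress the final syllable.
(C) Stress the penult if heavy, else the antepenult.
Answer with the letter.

Rule A → syllable 1 (observed: 7).
Rule B → syllable 7 ✓.
Rule C → syllable 5 (observed: 7).

B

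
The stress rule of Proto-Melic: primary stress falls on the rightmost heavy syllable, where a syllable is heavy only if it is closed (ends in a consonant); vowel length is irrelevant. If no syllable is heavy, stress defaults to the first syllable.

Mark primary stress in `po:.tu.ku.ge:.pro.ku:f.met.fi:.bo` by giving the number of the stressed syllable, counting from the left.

7

Weights: 1 po: L, 2 tu L, 3 ku L, 4 ge: L, 5 pro L, 6 ku:f H, 7 met H, 8 fi: L, 9 bo L.
Heavy syllables in the domain: 6, 7. The rightmost is syllable 7 (met).
Primary stress: syllable 7 → po:.tu.ku.ge:.pro.ku:f.ˈmet.fi:.bo.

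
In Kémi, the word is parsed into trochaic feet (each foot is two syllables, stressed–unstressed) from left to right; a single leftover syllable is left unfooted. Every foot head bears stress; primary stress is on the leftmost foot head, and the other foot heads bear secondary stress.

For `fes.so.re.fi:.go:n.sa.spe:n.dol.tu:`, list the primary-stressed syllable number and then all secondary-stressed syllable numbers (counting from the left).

primary 1, secondary 3, 5, 7

Parse left to right into trochaic (ˈσσ) feet: (ˈfes.so) (ˈre.fi:) (ˈgo:n.sa) (ˈspe:n.dol) tu:. Syllable 9 is left unfooted.
Foot heads (stressed positions): 1, 3, 5, 7.
End Rule Leftmost: primary stress on the leftmost head = syllable 1.
Secondary stress on 3, 5, 7: ˈfes.so.ˌre.fi:.ˌgo:n.sa.ˌspe:n.dol.tu:.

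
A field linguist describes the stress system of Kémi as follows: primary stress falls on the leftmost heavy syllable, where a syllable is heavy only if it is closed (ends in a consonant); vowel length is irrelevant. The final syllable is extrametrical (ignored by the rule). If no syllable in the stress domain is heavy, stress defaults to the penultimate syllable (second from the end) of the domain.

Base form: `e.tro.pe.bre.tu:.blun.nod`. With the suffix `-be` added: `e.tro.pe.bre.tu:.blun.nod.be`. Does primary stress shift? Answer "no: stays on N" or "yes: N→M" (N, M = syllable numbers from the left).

no: stays on 6

Base `e.tro.pe.bre.tu:.blun.nod` (7 syllables):
  The final syllable (7, nod) is extrametrical; the stress domain is syllables 1–6.
  Weights: 1 e L, 2 tro L, 3 pe L, 4 bre L, 5 tu: L, 6 blun H.
  Heavy syllables in the domain: 6. The leftmost is syllable 6 (blun).
  → primary stress on syllable 6.
Suffixed `e.tro.pe.bre.tu:.blun.nod.be` (8 syllables):
  The final syllable (8, be) is extrametrical; the stress domain is syllables 1–7.
  Weights: 1 e L, 2 tro L, 3 pe L, 4 bre L, 5 tu: L, 6 blun H, 7 nod H.
  Heavy syllables in the domain: 6, 7. The leftmost is syllable 6 (blun).
  → primary stress on syllable 6.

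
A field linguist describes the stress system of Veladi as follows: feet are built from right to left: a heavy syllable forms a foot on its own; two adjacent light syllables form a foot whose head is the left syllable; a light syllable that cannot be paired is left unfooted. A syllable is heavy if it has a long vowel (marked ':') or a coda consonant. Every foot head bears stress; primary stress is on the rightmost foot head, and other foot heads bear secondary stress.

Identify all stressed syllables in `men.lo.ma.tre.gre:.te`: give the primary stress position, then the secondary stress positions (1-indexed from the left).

Weights: 1 men H, 2 lo L, 3 ma L, 4 tre L, 5 gre: H, 6 te L.
Parse right to left (heavy = foot alone; LL = one foot; stranded L unfooted): (ˈmen) lo (ˈma.tre) (ˈgre:) te.
Foot heads: 1, 3, 5.
Primary stress on the rightmost head = syllable 5.
Secondary stress on 1, 3: ˌmen.lo.ˌma.tre.ˈgre:.te.

primary 5, secondary 1, 3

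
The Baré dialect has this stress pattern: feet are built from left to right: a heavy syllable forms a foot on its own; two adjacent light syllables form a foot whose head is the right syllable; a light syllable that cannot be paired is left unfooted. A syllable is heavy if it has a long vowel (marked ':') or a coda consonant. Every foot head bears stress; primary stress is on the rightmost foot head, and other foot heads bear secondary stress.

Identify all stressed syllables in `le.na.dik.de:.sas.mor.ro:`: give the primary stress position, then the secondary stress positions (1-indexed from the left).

primary 7, secondary 2, 3, 4, 5, 6

Weights: 1 le L, 2 na L, 3 dik H, 4 de: H, 5 sas H, 6 mor H, 7 ro: H.
Parse left to right (heavy = foot alone; LL = one foot; stranded L unfooted): (le.ˈna) (ˈdik) (ˈde:) (ˈsas) (ˈmor) (ˈro:).
Foot heads: 2, 3, 4, 5, 6, 7.
Primary stress on the rightmost head = syllable 7.
Secondary stress on 2, 3, 4, 5, 6: le.ˌna.ˌdik.ˌde:.ˌsas.ˌmor.ˈro:.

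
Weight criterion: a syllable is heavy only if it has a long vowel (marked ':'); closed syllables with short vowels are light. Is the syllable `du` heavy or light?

light

`du`: short vowel, open (no coda). Short vowel → light.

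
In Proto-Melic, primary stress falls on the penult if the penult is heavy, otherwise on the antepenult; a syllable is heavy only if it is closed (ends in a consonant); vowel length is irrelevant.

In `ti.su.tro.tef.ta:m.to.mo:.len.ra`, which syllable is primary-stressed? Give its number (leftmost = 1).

8

Weights: 7 mo: L, 8 len H, 9 ra L.
The penult (syllable 8, len) is heavy, so it takes stress.
Primary stress: syllable 8 → ti.su.tro.tef.ta:m.to.mo:.ˈlen.ra.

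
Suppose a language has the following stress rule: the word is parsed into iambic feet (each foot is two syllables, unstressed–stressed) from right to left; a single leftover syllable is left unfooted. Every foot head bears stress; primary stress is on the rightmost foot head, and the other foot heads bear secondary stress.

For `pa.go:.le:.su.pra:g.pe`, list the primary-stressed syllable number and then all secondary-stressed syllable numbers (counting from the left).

Parse right to left into iambic (σˈσ) feet: (pa.ˈgo:) (le:.ˈsu) (pra:g.ˈpe).
Foot heads (stressed positions): 2, 4, 6.
End Rule Rightmost: primary stress on the rightmost head = syllable 6.
Secondary stress on 2, 4: pa.ˌgo:.le:.ˌsu.pra:g.ˈpe.

primary 6, secondary 2, 4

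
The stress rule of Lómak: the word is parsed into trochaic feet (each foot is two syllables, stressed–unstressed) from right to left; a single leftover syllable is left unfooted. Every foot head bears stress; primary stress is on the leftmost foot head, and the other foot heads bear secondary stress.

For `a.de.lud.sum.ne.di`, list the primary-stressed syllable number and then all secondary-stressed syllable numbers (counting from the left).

Parse right to left into trochaic (ˈσσ) feet: (ˈa.de) (ˈlud.sum) (ˈne.di).
Foot heads (stressed positions): 1, 3, 5.
End Rule Leftmost: primary stress on the leftmost head = syllable 1.
Secondary stress on 3, 5: ˈa.de.ˌlud.sum.ˌne.di.

primary 1, secondary 3, 5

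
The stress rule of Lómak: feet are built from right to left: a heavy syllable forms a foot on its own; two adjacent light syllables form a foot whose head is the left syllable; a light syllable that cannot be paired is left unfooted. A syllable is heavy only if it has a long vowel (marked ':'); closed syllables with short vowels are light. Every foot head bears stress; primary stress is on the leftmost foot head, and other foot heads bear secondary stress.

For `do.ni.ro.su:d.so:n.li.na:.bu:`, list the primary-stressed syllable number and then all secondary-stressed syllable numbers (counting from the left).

Weights: 1 do L, 2 ni L, 3 ro L, 4 su:d H, 5 so:n H, 6 li L, 7 na: H, 8 bu: H.
Parse right to left (heavy = foot alone; LL = one foot; stranded L unfooted): do (ˈni.ro) (ˈsu:d) (ˈso:n) li (ˈna:) (ˈbu:).
Foot heads: 2, 4, 5, 7, 8.
Primary stress on the leftmost head = syllable 2.
Secondary stress on 4, 5, 7, 8: do.ˈni.ro.ˌsu:d.ˌso:n.li.ˌna:.ˌbu:.

primary 2, secondary 4, 5, 7, 8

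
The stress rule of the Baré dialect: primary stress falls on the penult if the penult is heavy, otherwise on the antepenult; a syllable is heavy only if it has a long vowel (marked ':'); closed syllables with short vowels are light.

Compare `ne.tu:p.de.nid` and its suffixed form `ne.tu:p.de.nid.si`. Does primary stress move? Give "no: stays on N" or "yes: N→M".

yes: 2→3

Base `ne.tu:p.de.nid` (4 syllables):
  Weights: 2 tu:p H, 3 de L, 4 nid L.
  The penult (syllable 3, de) is light, so stress falls on the antepenult (syllable 2, tu:p).
  → primary stress on syllable 2.
Suffixed `ne.tu:p.de.nid.si` (5 syllables):
  Weights: 3 de L, 4 nid L, 5 si L.
  The penult (syllable 4, nid) is light, so stress falls on the antepenult (syllable 3, de).
  → primary stress on syllable 3.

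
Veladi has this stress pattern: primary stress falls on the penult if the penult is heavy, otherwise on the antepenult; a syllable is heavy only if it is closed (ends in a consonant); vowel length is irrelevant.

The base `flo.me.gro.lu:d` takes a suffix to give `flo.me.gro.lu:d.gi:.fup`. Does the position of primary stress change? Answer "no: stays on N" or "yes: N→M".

yes: 2→4

Base `flo.me.gro.lu:d` (4 syllables):
  Weights: 2 me L, 3 gro L, 4 lu:d H.
  The penult (syllable 3, gro) is light, so stress falls on the antepenult (syllable 2, me).
  → primary stress on syllable 2.
Suffixed `flo.me.gro.lu:d.gi:.fup` (6 syllables):
  Weights: 4 lu:d H, 5 gi: L, 6 fup H.
  The penult (syllable 5, gi:) is light, so stress falls on the antepenult (syllable 4, lu:d).
  → primary stress on syllable 4.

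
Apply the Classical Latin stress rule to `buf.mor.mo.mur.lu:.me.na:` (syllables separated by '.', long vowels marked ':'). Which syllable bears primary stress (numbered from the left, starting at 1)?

5

Classical Latin: stress the penult if heavy (long vowel or closed), else the antepenult.
Weights: 5 lu: H, 6 me L, 7 na: H.
The penult (syllable 6, me) is light, so stress falls on the antepenult (syllable 5, lu:).
Stress on syllable 5: buf.mor.mo.mur.ˈlu:.me.na:.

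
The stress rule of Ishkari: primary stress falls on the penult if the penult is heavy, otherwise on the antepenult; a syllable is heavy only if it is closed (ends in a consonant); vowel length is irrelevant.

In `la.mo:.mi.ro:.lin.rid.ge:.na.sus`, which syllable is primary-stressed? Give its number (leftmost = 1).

Weights: 7 ge: L, 8 na L, 9 sus H.
The penult (syllable 8, na) is light, so stress falls on the antepenult (syllable 7, ge:).
Primary stress: syllable 7 → la.mo:.mi.ro:.lin.rid.ˈge:.na.sus.

7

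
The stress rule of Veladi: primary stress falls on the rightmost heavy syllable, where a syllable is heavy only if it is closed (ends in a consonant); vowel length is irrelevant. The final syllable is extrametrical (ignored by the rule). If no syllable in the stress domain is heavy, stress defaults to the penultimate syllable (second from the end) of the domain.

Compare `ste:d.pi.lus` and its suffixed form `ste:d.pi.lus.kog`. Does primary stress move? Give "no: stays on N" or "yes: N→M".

Base `ste:d.pi.lus` (3 syllables):
  The final syllable (3, lus) is extrametrical; the stress domain is syllables 1–2.
  Weights: 1 ste:d H, 2 pi L.
  Heavy syllables in the domain: 1. The rightmost is syllable 1 (ste:d).
  → primary stress on syllable 1.
Suffixed `ste:d.pi.lus.kog` (4 syllables):
  The final syllable (4, kog) is extrametrical; the stress domain is syllables 1–3.
  Weights: 1 ste:d H, 2 pi L, 3 lus H.
  Heavy syllables in the domain: 1, 3. The rightmost is syllable 3 (lus).
  → primary stress on syllable 3.

yes: 1→3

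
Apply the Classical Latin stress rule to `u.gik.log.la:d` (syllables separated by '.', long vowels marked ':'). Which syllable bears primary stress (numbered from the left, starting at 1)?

3

Classical Latin: stress the penult if heavy (long vowel or closed), else the antepenult.
Weights: 2 gik H, 3 log H, 4 la:d H.
The penult (syllable 3, log) is heavy, so it takes stress.
Stress on syllable 3: u.gik.ˈlog.la:d.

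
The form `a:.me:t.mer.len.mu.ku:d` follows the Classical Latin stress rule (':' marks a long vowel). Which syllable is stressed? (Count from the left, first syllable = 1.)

Classical Latin: stress the penult if heavy (long vowel or closed), else the antepenult.
Weights: 4 len H, 5 mu L, 6 ku:d H.
The penult (syllable 5, mu) is light, so stress falls on the antepenult (syllable 4, len).
Stress on syllable 4: a:.me:t.mer.ˈlen.mu.ku:d.

4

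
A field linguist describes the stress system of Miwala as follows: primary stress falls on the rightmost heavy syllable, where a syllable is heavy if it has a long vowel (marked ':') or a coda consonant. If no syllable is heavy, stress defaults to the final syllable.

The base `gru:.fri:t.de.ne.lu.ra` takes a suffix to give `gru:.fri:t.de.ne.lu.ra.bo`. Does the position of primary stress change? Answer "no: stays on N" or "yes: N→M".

no: stays on 2

Base `gru:.fri:t.de.ne.lu.ra` (6 syllables):
  Weights: 1 gru: H, 2 fri:t H, 3 de L, 4 ne L, 5 lu L, 6 ra L.
  Heavy syllables in the domain: 1, 2. The rightmost is syllable 2 (fri:t).
  → primary stress on syllable 2.
Suffixed `gru:.fri:t.de.ne.lu.ra.bo` (7 syllables):
  Weights: 1 gru: H, 2 fri:t H, 3 de L, 4 ne L, 5 lu L, 6 ra L, 7 bo L.
  Heavy syllables in the domain: 1, 2. The rightmost is syllable 2 (fri:t).
  → primary stress on syllable 2.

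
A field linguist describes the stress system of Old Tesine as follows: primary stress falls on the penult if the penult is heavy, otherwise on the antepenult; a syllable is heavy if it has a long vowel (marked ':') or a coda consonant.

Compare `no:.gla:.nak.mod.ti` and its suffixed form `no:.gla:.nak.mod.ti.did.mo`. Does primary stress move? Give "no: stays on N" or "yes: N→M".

Base `no:.gla:.nak.mod.ti` (5 syllables):
  Weights: 3 nak H, 4 mod H, 5 ti L.
  The penult (syllable 4, mod) is heavy, so it takes stress.
  → primary stress on syllable 4.
Suffixed `no:.gla:.nak.mod.ti.did.mo` (7 syllables):
  Weights: 5 ti L, 6 did H, 7 mo L.
  The penult (syllable 6, did) is heavy, so it takes stress.
  → primary stress on syllable 6.

yes: 4→6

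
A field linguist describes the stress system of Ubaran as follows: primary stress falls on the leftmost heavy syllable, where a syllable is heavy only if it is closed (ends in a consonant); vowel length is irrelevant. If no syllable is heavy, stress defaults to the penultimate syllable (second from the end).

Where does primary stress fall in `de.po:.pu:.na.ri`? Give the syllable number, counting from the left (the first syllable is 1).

4

Weights: 1 de L, 2 po: L, 3 pu: L, 4 na L, 5 ri L.
No heavy syllable in the domain; default to the penultimate syllable (second from the end) = syllable 4.
Primary stress: syllable 4 → de.po:.pu:.ˈna.ri.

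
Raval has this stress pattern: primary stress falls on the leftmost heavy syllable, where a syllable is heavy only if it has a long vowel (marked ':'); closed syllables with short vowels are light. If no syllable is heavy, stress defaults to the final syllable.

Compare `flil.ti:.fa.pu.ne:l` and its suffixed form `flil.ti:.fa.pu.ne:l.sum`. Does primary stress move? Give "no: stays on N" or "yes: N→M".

no: stays on 2

Base `flil.ti:.fa.pu.ne:l` (5 syllables):
  Weights: 1 flil L, 2 ti: H, 3 fa L, 4 pu L, 5 ne:l H.
  Heavy syllables in the domain: 2, 5. The leftmost is syllable 2 (ti:).
  → primary stress on syllable 2.
Suffixed `flil.ti:.fa.pu.ne:l.sum` (6 syllables):
  Weights: 1 flil L, 2 ti: H, 3 fa L, 4 pu L, 5 ne:l H, 6 sum L.
  Heavy syllables in the domain: 2, 5. The leftmost is syllable 2 (ti:).
  → primary stress on syllable 2.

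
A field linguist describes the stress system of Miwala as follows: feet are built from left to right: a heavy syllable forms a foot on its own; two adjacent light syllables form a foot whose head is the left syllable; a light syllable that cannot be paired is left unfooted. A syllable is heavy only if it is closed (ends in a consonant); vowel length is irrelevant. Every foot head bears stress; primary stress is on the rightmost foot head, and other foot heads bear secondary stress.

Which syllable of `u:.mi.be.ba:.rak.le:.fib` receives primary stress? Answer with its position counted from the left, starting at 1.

7

Weights: 1 u: L, 2 mi L, 3 be L, 4 ba: L, 5 rak H, 6 le: L, 7 fib H.
Parse left to right (heavy = foot alone; LL = one foot; stranded L unfooted): (ˈu:.mi) (ˈbe.ba:) (ˈrak) le: (ˈfib).
Foot heads: 1, 3, 5, 7.
Primary stress on the rightmost head = syllable 7.
Primary stress: syllable 7 → u:.mi.be.ba:.rak.le:.ˈfib.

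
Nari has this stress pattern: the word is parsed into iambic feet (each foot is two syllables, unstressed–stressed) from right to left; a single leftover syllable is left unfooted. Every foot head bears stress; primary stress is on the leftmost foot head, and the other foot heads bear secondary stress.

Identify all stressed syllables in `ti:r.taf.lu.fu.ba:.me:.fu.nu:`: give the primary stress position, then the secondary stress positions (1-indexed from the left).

Parse right to left into iambic (σˈσ) feet: (ti:r.ˈtaf) (lu.ˈfu) (ba:.ˈme:) (fu.ˈnu:).
Foot heads (stressed positions): 2, 4, 6, 8.
End Rule Leftmost: primary stress on the leftmost head = syllable 2.
Secondary stress on 4, 6, 8: ti:r.ˈtaf.lu.ˌfu.ba:.ˌme:.fu.ˌnu:.

primary 2, secondary 4, 6, 8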